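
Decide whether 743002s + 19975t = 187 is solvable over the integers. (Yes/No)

Yes

By Bézout, 743002s + 19975t = 187 has integer solutions iff gcd(743002, 19975) | 187.
Euclid: 743002 = 37·19975 + 3927; 19975 = 5·3927 + 340; 3927 = 11·340 + 187; 340 = 1·187 + 153; 187 = 1·153 + 34; 153 = 4·34 + 17; 34 = 2·17 + 0. gcd = 17; 187 mod 17 = 0. Yes.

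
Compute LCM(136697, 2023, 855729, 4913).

136697 = 11 · 17² · 43; 2023 = 7 · 17²; 855729 = 3² · 7 · 17² · 47; 4913 = 17³
lcm takes max exponent of each prime: 3² · 7 · 11 · 17³ · 43 · 47 = 6880916889

6880916889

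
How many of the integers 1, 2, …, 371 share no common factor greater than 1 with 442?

442 = 2·13·17. Inclusion–exclusion on these primes:
371 − ⌊371/2⌋ − ⌊371/13⌋ − ⌊371/17⌋ + ⌊371/26⌋ + ⌊371/34⌋ + ⌊371/221⌋ − ⌊371/442⌋ = 162

162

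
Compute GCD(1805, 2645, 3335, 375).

1805 = 5 · 19²; 2645 = 5 · 23²; 3335 = 5 · 23 · 29; 375 = 3 · 5³
gcd takes min exponent of each prime: 5 = 5

5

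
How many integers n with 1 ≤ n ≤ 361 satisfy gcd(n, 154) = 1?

Prime factors of 154: 2, 7, 11. Count integers ≤ 361 divisible by none of them.
By inclusion–exclusion: 361 − ⌊361/2⌋ − ⌊361/7⌋ − ⌊361/11⌋ + ⌊361/14⌋ + ⌊361/22⌋ + ⌊361/77⌋ − ⌊361/154⌋ = 141.

141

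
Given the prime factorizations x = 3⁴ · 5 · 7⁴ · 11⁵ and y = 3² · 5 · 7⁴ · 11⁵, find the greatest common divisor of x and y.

17400755295

min exponent per shared prime: 3² · 5 · 7⁴ · 11⁵ = 17400755295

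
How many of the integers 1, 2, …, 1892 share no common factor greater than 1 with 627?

1087

627 = 3·11·19. Inclusion–exclusion on these primes:
1892 − ⌊1892/3⌋ − ⌊1892/11⌋ − ⌊1892/19⌋ + ⌊1892/33⌋ + ⌊1892/57⌋ + ⌊1892/209⌋ − ⌊1892/627⌋ = 1087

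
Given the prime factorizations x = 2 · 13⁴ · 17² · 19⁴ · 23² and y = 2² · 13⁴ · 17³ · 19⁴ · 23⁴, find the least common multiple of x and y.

max exponent per prime: 2² · 13⁴ · 17³ · 19⁴ · 23⁴ = 20469437695820797892

20469437695820797892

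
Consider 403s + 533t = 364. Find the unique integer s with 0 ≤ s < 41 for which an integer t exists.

30

Euclid: 533 = 1·403 + 130; 403 = 3·130 + 13; 130 = 10·13 + 0 → gcd = 13; 364 = 13·28.
Back-substitution yields 403·(4) + 533·(-3) = 13, so one solution is s = 4·28 = 112, t = -3·28 = -84.
Solutions in s differ by 533/13 = 41; the one in [0, 41) is 112 mod 41 = 30.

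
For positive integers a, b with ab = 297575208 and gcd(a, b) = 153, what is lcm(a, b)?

1944936

Since gcd(a,b)·lcm(a,b) = ab, lcm = 297575208/153 = 1944936.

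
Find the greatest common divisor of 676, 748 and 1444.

gcd(676, 748): 748 = 1·676 + 72; 676 = 9·72 + 28; 72 = 2·28 + 16; 28 = 1·16 + 12; 16 = 1·12 + 4; 12 = 3·4 + 0 → 4
gcd(4, 1444): 1444 = 361·4 + 0 → 4

4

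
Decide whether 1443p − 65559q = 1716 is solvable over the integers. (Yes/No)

Yes

gcd(1443, 65559): 65559 = 45·1443 + 624; 1443 = 2·624 + 195; 624 = 3·195 + 39; 195 = 5·39 + 0 → 39
39 divides 1716, so a solution exists.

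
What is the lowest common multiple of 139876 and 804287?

139876 = 2² · 11² · 17²; 804287 = 11² · 17² · 23
max exponents: 2² · 11² · 17² · 23 = 3217148

3217148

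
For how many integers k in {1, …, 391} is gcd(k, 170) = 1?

Prime factors of 170: 2, 5, 17. Count integers ≤ 391 divisible by none of them.
By inclusion–exclusion: 391 − ⌊391/2⌋ − ⌊391/5⌋ − ⌊391/17⌋ + ⌊391/10⌋ + ⌊391/34⌋ + ⌊391/85⌋ − ⌊391/170⌋ = 147.

147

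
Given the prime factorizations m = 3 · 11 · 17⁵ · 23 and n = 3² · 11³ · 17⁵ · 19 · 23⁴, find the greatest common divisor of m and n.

1077671463

min exponent per shared prime: 3 · 11 · 17⁵ · 23 = 1077671463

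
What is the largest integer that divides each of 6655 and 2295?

Euclid: 6655 = 2·2295 + 2065; 2295 = 1·2065 + 230; 2065 = 8·230 + 225; 230 = 1·225 + 5; 225 = 45·5 + 0. Last nonzero remainder: 5.

5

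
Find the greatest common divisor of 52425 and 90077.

1

Euclid: 90077 = 1·52425 + 37652; 52425 = 1·37652 + 14773; 37652 = 2·14773 + 8106; 14773 = 1·8106 + 6667; 8106 = 1·6667 + 1439; 6667 = 4·1439 + 911; 1439 = 1·911 + 528; 911 = 1·528 + 383; 528 = 1·383 + 145; 383 = 2·145 + 93; 145 = 1·93 + 52; 93 = 1·52 + 41; 52 = 1·41 + 11; 41 = 3·11 + 8; 11 = 1·8 + 3; 8 = 2·3 + 2; 3 = 1·2 + 1; 2 = 2·1 + 0. Last nonzero remainder: 1.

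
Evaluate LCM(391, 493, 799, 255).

391 = 17 · 23; 493 = 17 · 29; 799 = 17 · 47; 255 = 3 · 5 · 17
lcm takes max exponent of each prime: 3 · 5 · 17 · 23 · 29 · 47 = 7993995

7993995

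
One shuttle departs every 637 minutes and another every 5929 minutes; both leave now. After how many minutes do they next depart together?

77077

637 = 7² · 13; 5929 = 7² · 11²
max exponents: 7² · 11² · 13 = 77077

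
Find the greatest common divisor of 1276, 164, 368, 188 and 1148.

4

gcd(1276, 164): 1276 = 7·164 + 128; 164 = 1·128 + 36; 128 = 3·36 + 20; 36 = 1·20 + 16; 20 = 1·16 + 4; 16 = 4·4 + 0 → 4
gcd(4, 368): 368 = 92·4 + 0 → 4
gcd(4, 188): 188 = 47·4 + 0 → 4
gcd(4, 1148): 1148 = 287·4 + 0 → 4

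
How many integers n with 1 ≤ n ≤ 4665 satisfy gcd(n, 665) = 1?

3031

665 = 5·7·19. Inclusion–exclusion on these primes:
4665 − ⌊4665/5⌋ − ⌊4665/7⌋ − ⌊4665/19⌋ + ⌊4665/35⌋ + ⌊4665/95⌋ + ⌊4665/133⌋ − ⌊4665/665⌋ = 3031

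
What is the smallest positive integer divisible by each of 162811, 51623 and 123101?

65612833

162811 = 11 · 19² · 41; 51623 = 11 · 13 · 19²; 123101 = 11 · 19² · 31
lcm takes max exponent of each prime: 11 · 13 · 19² · 31 · 41 = 65612833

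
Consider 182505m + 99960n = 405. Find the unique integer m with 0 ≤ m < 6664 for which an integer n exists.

gcd(182505, 99960) = 15 (Euclid: 182505 = 1·99960 + 82545; 99960 = 1·82545 + 17415; 82545 = 4·17415 + 12885; 17415 = 1·12885 + 4530; 12885 = 2·4530 + 3825; 4530 = 1·3825 + 705; 3825 = 5·705 + 300; 705 = 2·300 + 105; 300 = 2·105 + 90; 105 = 1·90 + 15; 90 = 6·15 + 0), and 15 | 405.
Extended Euclid: 182505·(-993) + 99960·(1813) = 15. Scale by 27: m₀ = -26811.
General solution m = m₀ + 6664t; reducing mod 6664 gives m = 6509 (and n = -11884).

6509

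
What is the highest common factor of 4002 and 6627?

3

4002 = 2 · 3 · 23 · 29
6627 = 3 · 47²
Common: 3 = 3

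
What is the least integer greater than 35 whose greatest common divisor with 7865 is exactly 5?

40

gcd(t, 7865) = 5 forces 5 | t; write t = 5s. Then gcd(5s, 5·1573) = 5·gcd(s, 1573), so need gcd(s, 1573) = 1.
5s > 35 gives s ≥ 8. The least s ≥ 8 coprime to 1573 is 8, so t = 5·8 = 40.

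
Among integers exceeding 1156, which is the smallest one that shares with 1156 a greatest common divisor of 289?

Multiples of 289 above 1156: 289·5, 289·6, … . Need the cofactor coprime to 1156/289 = 4.
Checking s = 5, 6, … the first with gcd(s, 4) = 1 is s = 5, giving 1445.

1445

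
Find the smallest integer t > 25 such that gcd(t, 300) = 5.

Multiples of 5 above 25: 5·6, 5·7, … . Need the cofactor coprime to 300/5 = 60.
Checking s = 6, 7, … the first with gcd(s, 60) = 1 is s = 7, giving 35.

35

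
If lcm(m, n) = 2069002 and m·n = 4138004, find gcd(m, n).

2

From gcd × lcm = mn: gcd = 4138004 / 2069002 = 2.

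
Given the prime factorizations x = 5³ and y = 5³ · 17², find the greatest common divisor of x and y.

min exponent per shared prime: 5³ = 125

125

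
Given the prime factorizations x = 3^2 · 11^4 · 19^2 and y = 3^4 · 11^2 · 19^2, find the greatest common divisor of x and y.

min exponent per shared prime: 3^2 · 11^2 · 19^2 = 393129

393129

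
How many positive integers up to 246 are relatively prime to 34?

34 = 2·17. Inclusion–exclusion on these primes:
246 − ⌊246/2⌋ − ⌊246/17⌋ + ⌊246/34⌋ = 116

116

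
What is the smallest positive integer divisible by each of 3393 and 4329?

3393 = 3² · 13 · 29; 4329 = 3² · 13 · 37
max exponents: 3² · 13 · 29 · 37 = 125541

125541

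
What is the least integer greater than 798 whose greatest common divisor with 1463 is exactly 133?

931

1463 = 133·11. Any t with gcd(t, 1463) = 133 is a multiple of 133, say 133s, with s coprime to 11.
Need s > 798/133, so s ≥ 7. First s ≥ 7 with gcd(s, 11) = 1 is s = 7. Thus t = 133·7 = 931.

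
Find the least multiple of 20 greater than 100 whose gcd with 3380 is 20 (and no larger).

3380 = 20·169. Any k with gcd(k, 3380) = 20 is a multiple of 20, say 20s, with s coprime to 169.
Need s > 100/20, so s ≥ 6. First s ≥ 6 with gcd(s, 169) = 1 is s = 6. Thus k = 20·6 = 120.

120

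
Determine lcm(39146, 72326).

1415636798

gcd first: 72326 = 1·39146 + 33180; 39146 = 1·33180 + 5966; 33180 = 5·5966 + 3350; 5966 = 1·3350 + 2616; 3350 = 1·2616 + 734; 2616 = 3·734 + 414; 734 = 1·414 + 320; 414 = 1·320 + 94; 320 = 3·94 + 38; 94 = 2·38 + 18; 38 = 2·18 + 2; 18 = 9·2 + 0 → gcd = 2
lcm = 39146·72326/gcd = 2831273596/2 = 1415636798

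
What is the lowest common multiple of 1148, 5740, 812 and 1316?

7823620

1148 = 2² · 7 · 41; 5740 = 2² · 5 · 7 · 41; 812 = 2² · 7 · 29; 1316 = 2² · 7 · 47
lcm takes max exponent of each prime: 2² · 5 · 7 · 29 · 41 · 47 = 7823620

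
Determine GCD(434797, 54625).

Euclid: 434797 = 7·54625 + 52422; 54625 = 1·52422 + 2203; 52422 = 23·2203 + 1753; 2203 = 1·1753 + 450; 1753 = 3·450 + 403; 450 = 1·403 + 47; 403 = 8·47 + 27; 47 = 1·27 + 20; 27 = 1·20 + 7; 20 = 2·7 + 6; 7 = 1·6 + 1; 6 = 6·1 + 0. Last nonzero remainder: 1.

1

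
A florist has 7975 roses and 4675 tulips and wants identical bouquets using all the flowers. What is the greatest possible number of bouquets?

275

7975 = 5² · 11 · 29
4675 = 5² · 11 · 17
Common: 5² · 11 = 275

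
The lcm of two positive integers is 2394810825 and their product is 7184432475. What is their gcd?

gcd·lcm = product, so gcd = 7184432475/2394810825 = 3.

3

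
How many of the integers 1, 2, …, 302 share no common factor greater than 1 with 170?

114

170 = 2·5·17. Inclusion–exclusion on these primes:
302 − ⌊302/2⌋ − ⌊302/5⌋ − ⌊302/17⌋ + ⌊302/10⌋ + ⌊302/34⌋ + ⌊302/85⌋ − ⌊302/170⌋ = 114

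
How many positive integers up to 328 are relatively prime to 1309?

241

1309 = 7·11·17. Inclusion–exclusion on these primes:
328 − ⌊328/7⌋ − ⌊328/11⌋ − ⌊328/17⌋ + ⌊328/77⌋ + ⌊328/119⌋ + ⌊328/187⌋ − ⌊328/1309⌋ = 241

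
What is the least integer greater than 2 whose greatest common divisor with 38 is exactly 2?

Multiples of 2 above 2: 2·2, 2·3, … . Need the cofactor coprime to 38/2 = 19.
Checking s = 2, 3, … the first with gcd(s, 19) = 1 is s = 2, giving 4.

4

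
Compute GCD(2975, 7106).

2975 = 5² · 7 · 17
7106 = 2 · 11 · 17 · 19
Common: 17 = 17

17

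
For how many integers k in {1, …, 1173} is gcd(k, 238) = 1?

Prime factors of 238: 2, 7, 17. Count integers ≤ 1173 divisible by none of them.
By inclusion–exclusion: 1173 − ⌊1173/2⌋ − ⌊1173/7⌋ − ⌊1173/17⌋ + ⌊1173/14⌋ + ⌊1173/34⌋ + ⌊1173/119⌋ − ⌊1173/238⌋ = 473.

473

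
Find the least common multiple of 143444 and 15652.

80185196

143444 = 2² · 7 · 47 · 109; 15652 = 2² · 7 · 13 · 43
max exponents: 2² · 7 · 13 · 43 · 47 · 109 = 80185196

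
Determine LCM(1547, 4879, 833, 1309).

4883879

lcm(1547, 4879) = 1547·4879/gcd = 7547813/119 = 63427
lcm(63427, 833) = 63427·833/gcd = 52834691/119 = 443989
lcm(443989, 1309) = 443989·1309/gcd = 581181601/119 = 4883879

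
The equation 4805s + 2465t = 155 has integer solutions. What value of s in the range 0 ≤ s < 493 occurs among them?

334

gcd(4805, 2465) = 5 (Euclid: 4805 = 1·2465 + 2340; 2465 = 1·2340 + 125; 2340 = 18·125 + 90; 125 = 1·90 + 35; 90 = 2·35 + 20; 35 = 1·20 + 15; 20 = 1·15 + 5; 15 = 3·5 + 0), and 5 | 155.
Extended Euclid: 4805·(138) + 2465·(-269) = 5. Scale by 31: s₀ = 4278.
General solution s = s₀ + 493k; reducing mod 493 gives s = 334 (and t = -651).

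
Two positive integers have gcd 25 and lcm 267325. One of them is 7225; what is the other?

925

u·v = gcd·lcm = 25·267325 = 6683125, so v = 6683125/7225 = 925.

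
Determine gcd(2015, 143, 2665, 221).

2015 = 5 · 13 · 31; 143 = 11 · 13; 2665 = 5 · 13 · 41; 221 = 13 · 17
gcd takes min exponent of each prime: 13 = 13

13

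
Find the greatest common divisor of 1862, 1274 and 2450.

98

1862 = 2 · 7² · 19; 1274 = 2 · 7² · 13; 2450 = 2 · 5² · 7²
gcd takes min exponent of each prime: 2 · 7² = 98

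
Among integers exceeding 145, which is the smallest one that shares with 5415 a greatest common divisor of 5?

Multiples of 5 above 145: 5·30, 5·31, … . Need the cofactor coprime to 5415/5 = 1083.
Checking s = 30, 31, … the first with gcd(s, 1083) = 1 is s = 31, giving 155.

155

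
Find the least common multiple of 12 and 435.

12 = 2² · 3; 435 = 3 · 5 · 29
max exponents: 2² · 3 · 5 · 29 = 1740

1740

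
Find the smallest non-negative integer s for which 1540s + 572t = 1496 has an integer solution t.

11

gcd(1540, 572) = 44 (Euclid: 1540 = 2·572 + 396; 572 = 1·396 + 176; 396 = 2·176 + 44; 176 = 4·44 + 0), and 44 | 1496.
Extended Euclid: 1540·(3) + 572·(-8) = 44. Scale by 34: s₀ = 102.
General solution s = s₀ + 13k; reducing mod 13 gives s = 11 (and t = -27).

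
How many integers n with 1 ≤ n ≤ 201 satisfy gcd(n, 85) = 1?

152

Prime factors of 85: 5, 17. Count integers ≤ 201 divisible by none of them.
By inclusion–exclusion: 201 − ⌊201/5⌋ − ⌊201/17⌋ + ⌊201/85⌋ = 152.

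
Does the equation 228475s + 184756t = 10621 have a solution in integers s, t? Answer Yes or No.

Yes

gcd(228475, 184756): 228475 = 1·184756 + 43719; 184756 = 4·43719 + 9880; 43719 = 4·9880 + 4199; 9880 = 2·4199 + 1482; 4199 = 2·1482 + 1235; 1482 = 1·1235 + 247; 1235 = 5·247 + 0 → 247
247 divides 10621, so a solution exists.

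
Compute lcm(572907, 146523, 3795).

1538974293285

lcm(572907, 146523) = 572907·146523/gcd = 83944052361/3 = 27981350787
lcm(27981350787, 3795) = 27981350787·3795/gcd = 106189226236665/69 = 1538974293285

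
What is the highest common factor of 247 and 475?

19

Euclid: 475 = 1·247 + 228; 247 = 1·228 + 19; 228 = 12·19 + 0. Last nonzero remainder: 19.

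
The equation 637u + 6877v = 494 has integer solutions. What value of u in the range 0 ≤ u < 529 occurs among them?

gcd(637, 6877) = 13 (Euclid: 6877 = 10·637 + 507; 637 = 1·507 + 130; 507 = 3·130 + 117; 130 = 1·117 + 13; 117 = 9·13 + 0), and 13 | 494.
Extended Euclid: 637·(54) + 6877·(-5) = 13. Scale by 38: u₀ = 2052.
General solution u = u₀ + 529t; reducing mod 529 gives u = 465 (and v = -43).

465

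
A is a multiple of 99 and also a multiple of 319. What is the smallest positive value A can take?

2871

gcd first: 319 = 3·99 + 22; 99 = 4·22 + 11; 22 = 2·11 + 0 → gcd = 11
lcm = 99·319/gcd = 31581/11 = 2871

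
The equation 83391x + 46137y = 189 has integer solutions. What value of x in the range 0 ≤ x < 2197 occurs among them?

gcd(83391, 46137) = 21 (Euclid: 83391 = 1·46137 + 37254; 46137 = 1·37254 + 8883; 37254 = 4·8883 + 1722; 8883 = 5·1722 + 273; 1722 = 6·273 + 84; 273 = 3·84 + 21; 84 = 4·21 + 0), and 21 | 189.
Extended Euclid: 83391·(-509) + 46137·(920) = 21. Scale by 9: x₀ = -4581.
General solution x = x₀ + 2197t; reducing mod 2197 gives x = 2010 (and y = -3633).

2010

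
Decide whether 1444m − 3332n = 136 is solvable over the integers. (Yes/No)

By Bézout, 1444m − 3332n = 136 has integer solutions iff gcd(1444, 3332) | 136.
Euclid: 3332 = 2·1444 + 444; 1444 = 3·444 + 112; 444 = 3·112 + 108; 112 = 1·108 + 4; 108 = 27·4 + 0. gcd = 4; 136 mod 4 = 0. Yes.

Yes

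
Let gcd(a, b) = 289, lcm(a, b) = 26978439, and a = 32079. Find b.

Using ab = gcd(a,b)·lcm(a,b) = 289·26978439 = 7796768871, we get b = 7796768871/32079 = 243049.

243049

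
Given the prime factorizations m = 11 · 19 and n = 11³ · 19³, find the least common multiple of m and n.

9129329

max exponent per prime: 11³ · 19³ = 9129329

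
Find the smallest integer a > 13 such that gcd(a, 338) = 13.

39

338 = 13·26. Any a with gcd(a, 338) = 13 is a multiple of 13, say 13s, with s coprime to 26.
Need s > 13/13, so s ≥ 2. First s ≥ 2 with gcd(s, 26) = 1 is s = 3. Thus a = 13·3 = 39.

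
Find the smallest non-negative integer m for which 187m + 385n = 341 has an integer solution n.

8

Euclid: 385 = 2·187 + 11; 187 = 17·11 + 0 → gcd = 11; 341 = 11·31.
Back-substitution yields 187·(-2) + 385·(1) = 11, so one solution is m = -2·31 = -62, n = 1·31 = 31.
Solutions in m differ by 385/11 = 35; the one in [0, 35) is -62 mod 35 = 8.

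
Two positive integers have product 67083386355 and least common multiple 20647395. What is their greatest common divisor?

3249

gcd·lcm = product, so gcd = 67083386355/20647395 = 3249.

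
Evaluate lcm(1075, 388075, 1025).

15911075

1075 = 5² · 43; 388075 = 5² · 19² · 43; 1025 = 5² · 41
lcm takes max exponent of each prime: 5² · 19² · 41 · 43 = 15911075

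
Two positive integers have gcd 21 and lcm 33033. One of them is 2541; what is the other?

Using ab = gcd(a,b)·lcm(a,b) = 21·33033 = 693693, we get b = 693693/2541 = 273.

273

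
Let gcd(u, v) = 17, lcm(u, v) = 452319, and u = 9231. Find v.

833

Using uv = gcd(u,v)·lcm(u,v) = 17·452319 = 7689423, we get v = 7689423/9231 = 833.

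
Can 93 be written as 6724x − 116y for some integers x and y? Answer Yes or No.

No

By Bézout, 6724x − 116y = 93 has integer solutions iff gcd(6724, 116) | 93.
Euclid: 6724 = 57·116 + 112; 116 = 1·112 + 4; 112 = 28·4 + 0. gcd = 4; 93 mod 4 = 1. No.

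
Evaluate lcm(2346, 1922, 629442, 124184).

2346 = 2 · 3 · 17 · 23; 1922 = 2 · 31²; 629442 = 2 · 3² · 11² · 17²; 124184 = 2³ · 19² · 43
lcm takes max exponent of each prime: 2³ · 3² · 11² · 17² · 19² · 23 · 31² · 43 = 863858459812392

863858459812392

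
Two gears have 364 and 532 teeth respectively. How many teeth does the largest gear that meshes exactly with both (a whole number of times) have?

28

Euclid: 532 = 1·364 + 168; 364 = 2·168 + 28; 168 = 6·28 + 0. Last nonzero remainder: 28.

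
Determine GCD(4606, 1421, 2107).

49

4606 = 2 · 7² · 47; 1421 = 7² · 29; 2107 = 7² · 43
gcd takes min exponent of each prime: 7² = 49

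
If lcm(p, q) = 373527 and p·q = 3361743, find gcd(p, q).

gcd·lcm = product, so gcd = 3361743/373527 = 9.

9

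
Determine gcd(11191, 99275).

Euclid: 99275 = 8·11191 + 9747; 11191 = 1·9747 + 1444; 9747 = 6·1444 + 1083; 1444 = 1·1083 + 361; 1083 = 3·361 + 0. Last nonzero remainder: 361.

361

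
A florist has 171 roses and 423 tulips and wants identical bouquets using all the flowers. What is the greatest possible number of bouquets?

Euclid: 423 = 2·171 + 81; 171 = 2·81 + 9; 81 = 9·9 + 0. Last nonzero remainder: 9.

9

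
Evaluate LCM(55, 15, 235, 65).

55 = 5 · 11; 15 = 3 · 5; 235 = 5 · 47; 65 = 5 · 13
lcm takes max exponent of each prime: 3 · 5 · 11 · 13 · 47 = 100815

100815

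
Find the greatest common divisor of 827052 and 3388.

Euclid: 827052 = 244·3388 + 380; 3388 = 8·380 + 348; 380 = 1·348 + 32; 348 = 10·32 + 28; 32 = 1·28 + 4; 28 = 7·4 + 0. Last nonzero remainder: 4.

4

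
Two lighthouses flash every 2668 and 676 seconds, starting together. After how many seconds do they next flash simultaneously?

2668 = 2² · 23 · 29; 676 = 2² · 13²
max exponents: 2² · 13² · 23 · 29 = 450892

450892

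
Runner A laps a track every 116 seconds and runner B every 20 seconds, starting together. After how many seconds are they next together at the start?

gcd first: 116 = 5·20 + 16; 20 = 1·16 + 4; 16 = 4·4 + 0 → gcd = 4
lcm = 116·20/gcd = 2320/4 = 580

580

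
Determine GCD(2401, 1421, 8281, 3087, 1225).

2401 = 7⁴; 1421 = 7² · 29; 8281 = 7² · 13²; 3087 = 3² · 7³; 1225 = 5² · 7²
gcd takes min exponent of each prime: 7² = 49

49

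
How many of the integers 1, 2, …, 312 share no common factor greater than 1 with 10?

125

Prime factors of 10: 2, 5. Count integers ≤ 312 divisible by none of them.
By inclusion–exclusion: 312 − ⌊312/2⌋ − ⌊312/5⌋ + ⌊312/10⌋ = 125.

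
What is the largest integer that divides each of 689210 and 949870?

689210 = 2 · 5 · 41³
949870 = 2 · 5 · 43 · 47²
Common: 2 · 5 = 10

10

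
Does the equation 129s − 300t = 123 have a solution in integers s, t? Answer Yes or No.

Yes

gcd(129, 300): 300 = 2·129 + 42; 129 = 3·42 + 3; 42 = 14·3 + 0 → 3
3 divides 123, so a solution exists.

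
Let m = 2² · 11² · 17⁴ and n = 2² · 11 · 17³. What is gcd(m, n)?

216172

min exponent per shared prime: 2² · 11 · 17³ = 216172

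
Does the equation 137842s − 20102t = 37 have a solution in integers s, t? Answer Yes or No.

gcd(137842, 20102): 137842 = 6·20102 + 17230; 20102 = 1·17230 + 2872; 17230 = 5·2872 + 2870; 2872 = 1·2870 + 2; 2870 = 1435·2 + 0 → 2
2 does not divide 37, so a solution does not exist.

No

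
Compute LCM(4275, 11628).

290700

gcd first: 11628 = 2·4275 + 3078; 4275 = 1·3078 + 1197; 3078 = 2·1197 + 684; 1197 = 1·684 + 513; 684 = 1·513 + 171; 513 = 3·171 + 0 → gcd = 171
lcm = 4275·11628/gcd = 49709700/171 = 290700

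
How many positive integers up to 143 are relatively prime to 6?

6 = 2·3. Inclusion–exclusion on these primes:
143 − ⌊143/2⌋ − ⌊143/3⌋ + ⌊143/6⌋ = 48

48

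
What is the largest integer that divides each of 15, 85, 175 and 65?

gcd(15, 85): 85 = 5·15 + 10; 15 = 1·10 + 5; 10 = 2·5 + 0 → 5
gcd(5, 175): 175 = 35·5 + 0 → 5
gcd(5, 65): 65 = 13·5 + 0 → 5

5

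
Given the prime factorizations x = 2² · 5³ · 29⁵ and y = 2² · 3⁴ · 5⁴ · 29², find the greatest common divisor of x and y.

min exponent per shared prime: 2² · 5³ · 29² = 420500

420500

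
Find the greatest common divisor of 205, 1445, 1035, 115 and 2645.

gcd(205, 1445): 1445 = 7·205 + 10; 205 = 20·10 + 5; 10 = 2·5 + 0 → 5
gcd(5, 1035): 1035 = 207·5 + 0 → 5
gcd(5, 115): 115 = 23·5 + 0 → 5
gcd(5, 2645): 2645 = 529·5 + 0 → 5

5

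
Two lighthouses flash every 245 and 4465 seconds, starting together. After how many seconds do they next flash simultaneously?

218785

gcd first: 4465 = 18·245 + 55; 245 = 4·55 + 25; 55 = 2·25 + 5; 25 = 5·5 + 0 → gcd = 5
lcm = 245·4465/gcd = 1093925/5 = 218785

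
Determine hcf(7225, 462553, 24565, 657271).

17

gcd(7225, 462553): 462553 = 64·7225 + 153; 7225 = 47·153 + 34; 153 = 4·34 + 17; 34 = 2·17 + 0 → 17
gcd(17, 24565): 24565 = 1445·17 + 0 → 17
gcd(17, 657271): 657271 = 38663·17 + 0 → 17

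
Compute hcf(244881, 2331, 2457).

63

gcd(244881, 2331): 244881 = 105·2331 + 126; 2331 = 18·126 + 63; 126 = 2·63 + 0 → 63
gcd(63, 2457): 2457 = 39·63 + 0 → 63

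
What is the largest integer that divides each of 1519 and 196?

49

1519 = 7² · 31
196 = 2² · 7²
Common: 7² = 49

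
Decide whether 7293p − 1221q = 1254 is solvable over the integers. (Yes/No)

Yes

gcd(7293, 1221): 7293 = 5·1221 + 1188; 1221 = 1·1188 + 33; 1188 = 36·33 + 0 → 33
33 divides 1254, so a solution exists.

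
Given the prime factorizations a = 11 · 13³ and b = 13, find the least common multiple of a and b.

24167

max exponent per prime: 11 · 13³ = 24167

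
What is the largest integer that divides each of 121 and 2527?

1

Euclid: 2527 = 20·121 + 107; 121 = 1·107 + 14; 107 = 7·14 + 9; 14 = 1·9 + 5; 9 = 1·5 + 4; 5 = 1·4 + 1; 4 = 4·1 + 0. Last nonzero remainder: 1.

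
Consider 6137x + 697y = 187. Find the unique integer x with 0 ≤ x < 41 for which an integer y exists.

Reduce mod 697: 6137x ≡ 187 (mod 697). With g = gcd(6137, 697) = 17 dividing 187, divide through: 361x ≡ 11 (mod 41).
Since gcd(361, 41) = 1, x ≡ 11·(361)⁻¹ ≡ 14 (mod 41). Smallest non-negative: 14.

14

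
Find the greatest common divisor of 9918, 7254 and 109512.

18

gcd(9918, 7254): 9918 = 1·7254 + 2664; 7254 = 2·2664 + 1926; 2664 = 1·1926 + 738; 1926 = 2·738 + 450; 738 = 1·450 + 288; 450 = 1·288 + 162; 288 = 1·162 + 126; 162 = 1·126 + 36; 126 = 3·36 + 18; 36 = 2·18 + 0 → 18
gcd(18, 109512): 109512 = 6084·18 + 0 → 18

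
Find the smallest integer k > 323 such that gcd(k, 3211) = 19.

342

3211 = 19·169. Any k with gcd(k, 3211) = 19 is a multiple of 19, say 19s, with s coprime to 169.
Need s > 323/19, so s ≥ 18. First s ≥ 18 with gcd(s, 169) = 1 is s = 18. Thus k = 19·18 = 342.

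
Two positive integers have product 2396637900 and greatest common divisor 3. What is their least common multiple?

For any two positive integers, gcd × lcm equals their product. Hence lcm = 2396637900 / 3 = 798879300.

798879300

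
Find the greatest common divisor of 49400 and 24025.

25

49400 = 2³ · 5² · 13 · 19
24025 = 5² · 31²
Common: 5² = 25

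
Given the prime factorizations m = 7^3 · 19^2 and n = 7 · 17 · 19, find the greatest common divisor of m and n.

133

min exponent per shared prime: 7 · 19 = 133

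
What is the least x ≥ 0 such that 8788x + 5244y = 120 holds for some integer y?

1095

Euclid: 8788 = 1·5244 + 3544; 5244 = 1·3544 + 1700; 3544 = 2·1700 + 144; 1700 = 11·144 + 116; 144 = 1·116 + 28; 116 = 4·28 + 4; 28 = 7·4 + 0 → gcd = 4; 120 = 4·30.
Back-substitution yields 8788·(-182) + 5244·(305) = 4, so one solution is x = -182·30 = -5460, y = 305·30 = 9150.
Solutions in x differ by 5244/4 = 1311; the one in [0, 1311) is -5460 mod 1311 = 1095.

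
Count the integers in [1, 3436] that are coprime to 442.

Prime factors of 442: 2, 13, 17. Count integers ≤ 3436 divisible by none of them.
By inclusion–exclusion: 3436 − ⌊3436/2⌋ − ⌊3436/13⌋ − ⌊3436/17⌋ + ⌊3436/26⌋ + ⌊3436/34⌋ + ⌊3436/221⌋ − ⌊3436/442⌋ = 1493.

1493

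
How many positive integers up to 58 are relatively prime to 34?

34 = 2·17. Inclusion–exclusion on these primes:
58 − ⌊58/2⌋ − ⌊58/17⌋ + ⌊58/34⌋ = 27

27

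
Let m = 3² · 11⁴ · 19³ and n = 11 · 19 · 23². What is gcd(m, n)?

209

min exponent per shared prime: 11 · 19 = 209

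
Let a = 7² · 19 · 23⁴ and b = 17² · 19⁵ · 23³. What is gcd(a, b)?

231173

min exponent per shared prime: 19 · 23³ = 231173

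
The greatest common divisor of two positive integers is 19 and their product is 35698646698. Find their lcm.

Since gcd(a,b)·lcm(a,b) = ab, lcm = 35698646698/19 = 1878876142.

1878876142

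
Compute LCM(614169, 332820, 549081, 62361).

1321186435730460

614169 = 3³ · 23² · 43; 332820 = 2² · 3² · 5 · 43²; 549081 = 3² · 13² · 19²; 62361 = 3² · 13² · 41
lcm takes max exponent of each prime: 2² · 3³ · 5 · 13² · 19² · 23² · 41 · 43² = 1321186435730460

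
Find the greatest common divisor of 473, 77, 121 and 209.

11

473 = 11 · 43; 77 = 7 · 11; 121 = 11²; 209 = 11 · 19
gcd takes min exponent of each prime: 11 = 11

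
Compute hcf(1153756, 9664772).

Euclid: 9664772 = 8·1153756 + 434724; 1153756 = 2·434724 + 284308; 434724 = 1·284308 + 150416; 284308 = 1·150416 + 133892; 150416 = 1·133892 + 16524; 133892 = 8·16524 + 1700; 16524 = 9·1700 + 1224; 1700 = 1·1224 + 476; 1224 = 2·476 + 272; 476 = 1·272 + 204; 272 = 1·204 + 68; 204 = 3·68 + 0. Last nonzero remainder: 68.

68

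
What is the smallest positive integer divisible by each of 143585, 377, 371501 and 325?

143585 = 5 · 13 · 47²; 377 = 13 · 29; 371501 = 13 · 17 · 41²; 325 = 5² · 13
lcm takes max exponent of each prime: 5² · 13 · 17 · 29 · 41² · 47² = 594968139025

594968139025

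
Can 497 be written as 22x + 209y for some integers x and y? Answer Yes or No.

gcd(22, 209): 209 = 9·22 + 11; 22 = 2·11 + 0 → 11
11 does not divide 497, so a solution does not exist.

No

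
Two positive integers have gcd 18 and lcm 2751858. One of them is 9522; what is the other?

5202

p·q = gcd·lcm = 18·2751858 = 49533444, so q = 49533444/9522 = 5202.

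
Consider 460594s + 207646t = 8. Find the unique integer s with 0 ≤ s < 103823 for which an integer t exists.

35092

Reduce mod 207646: 460594s ≡ 8 (mod 207646). With g = gcd(460594, 207646) = 2 dividing 8, divide through: 230297s ≡ 4 (mod 103823).
Since gcd(230297, 103823) = 1, s ≡ 4·(230297)⁻¹ ≡ 35092 (mod 103823). Smallest non-negative: 35092.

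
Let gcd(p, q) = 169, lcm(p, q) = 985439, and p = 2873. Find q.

57967

p·q = gcd·lcm = 169·985439 = 166539191, so q = 166539191/2873 = 57967.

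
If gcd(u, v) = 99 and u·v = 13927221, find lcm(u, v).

140679

For any two positive integers, gcd × lcm equals their product. Hence lcm = 13927221 / 99 = 140679.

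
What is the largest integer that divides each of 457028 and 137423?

Euclid: 457028 = 3·137423 + 44759; 137423 = 3·44759 + 3146; 44759 = 14·3146 + 715; 3146 = 4·715 + 286; 715 = 2·286 + 143; 286 = 2·143 + 0. Last nonzero remainder: 143.

143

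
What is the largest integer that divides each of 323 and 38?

19

Euclid: 323 = 8·38 + 19; 38 = 2·19 + 0. Last nonzero remainder: 19.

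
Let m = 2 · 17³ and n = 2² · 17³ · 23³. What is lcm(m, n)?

239105884

max exponent per prime: 2² · 17³ · 23³ = 239105884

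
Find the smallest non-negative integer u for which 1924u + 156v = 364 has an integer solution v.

Reduce mod 156: 1924u ≡ 364 (mod 156). With g = gcd(1924, 156) = 52 dividing 364, divide through: 37u ≡ 7 (mod 3).
Since gcd(37, 3) = 1, u ≡ 7·(37)⁻¹ ≡ 1 (mod 3). Smallest non-negative: 1.

1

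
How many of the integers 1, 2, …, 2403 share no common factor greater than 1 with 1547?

1790

Prime factors of 1547: 7, 13, 17. Count integers ≤ 2403 divisible by none of them.
By inclusion–exclusion: 2403 − ⌊2403/7⌋ − ⌊2403/13⌋ − ⌊2403/17⌋ + ⌊2403/91⌋ + ⌊2403/119⌋ + ⌊2403/221⌋ − ⌊2403/1547⌋ = 1790.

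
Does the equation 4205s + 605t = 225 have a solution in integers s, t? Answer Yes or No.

By Bézout, 4205s + 605t = 225 has integer solutions iff gcd(4205, 605) | 225.
Euclid: 4205 = 6·605 + 575; 605 = 1·575 + 30; 575 = 19·30 + 5; 30 = 6·5 + 0. gcd = 5; 225 mod 5 = 0. Yes.

Yes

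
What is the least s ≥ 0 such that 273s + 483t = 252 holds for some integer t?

8

Euclid: 483 = 1·273 + 210; 273 = 1·210 + 63; 210 = 3·63 + 21; 63 = 3·21 + 0 → gcd = 21; 252 = 21·12.
Back-substitution yields 273·(-7) + 483·(4) = 21, so one solution is s = -7·12 = -84, t = 4·12 = 48.
Solutions in s differ by 483/21 = 23; the one in [0, 23) is -84 mod 23 = 8.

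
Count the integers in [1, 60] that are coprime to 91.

Prime factors of 91: 7, 13. Count integers ≤ 60 divisible by none of them.
By inclusion–exclusion: 60 − ⌊60/7⌋ − ⌊60/13⌋ + ⌊60/91⌋ = 48.

48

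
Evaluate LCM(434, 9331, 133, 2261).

434 = 2 · 7 · 31; 9331 = 7 · 31 · 43; 133 = 7 · 19; 2261 = 7 · 17 · 19
lcm takes max exponent of each prime: 2 · 7 · 17 · 19 · 31 · 43 = 6027826

6027826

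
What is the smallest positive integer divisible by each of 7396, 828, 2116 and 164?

7396 = 2² · 43²; 828 = 2² · 3² · 23; 2116 = 2² · 23²; 164 = 2² · 41
lcm takes max exponent of each prime: 2² · 3² · 23² · 41 · 43² = 1443706596

1443706596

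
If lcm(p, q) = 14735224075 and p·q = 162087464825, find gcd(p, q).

11

From gcd × lcm = pq: gcd = 162087464825 / 14735224075 = 11.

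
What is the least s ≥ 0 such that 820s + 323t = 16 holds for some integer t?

208

Reduce mod 323: 820s ≡ 16 (mod 323). With g = gcd(820, 323) = 1 dividing 16, divide through: 820s ≡ 16 (mod 323).
Since gcd(820, 323) = 1, s ≡ 16·(820)⁻¹ ≡ 208 (mod 323). Smallest non-negative: 208.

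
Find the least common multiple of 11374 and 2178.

102366

gcd first: 11374 = 5·2178 + 484; 2178 = 4·484 + 242; 484 = 2·242 + 0 → gcd = 242
lcm = 11374·2178/gcd = 24772572/242 = 102366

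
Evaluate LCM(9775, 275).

9775 = 5² · 17 · 23; 275 = 5² · 11
max exponents: 5² · 11 · 17 · 23 = 107525

107525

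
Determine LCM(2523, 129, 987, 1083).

12885130041

2523 = 3 · 29²; 129 = 3 · 43; 987 = 3 · 7 · 47; 1083 = 3 · 19²
lcm takes max exponent of each prime: 3 · 7 · 19² · 29² · 43 · 47 = 12885130041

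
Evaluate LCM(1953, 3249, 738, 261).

1953 = 3² · 7 · 31; 3249 = 3² · 19²; 738 = 2 · 3² · 41; 261 = 3² · 29
lcm takes max exponent of each prime: 2 · 3² · 7 · 19² · 29 · 31 · 41 = 1676568474

1676568474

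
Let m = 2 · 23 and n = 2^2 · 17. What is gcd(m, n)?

2

min exponent per shared prime: 2 = 2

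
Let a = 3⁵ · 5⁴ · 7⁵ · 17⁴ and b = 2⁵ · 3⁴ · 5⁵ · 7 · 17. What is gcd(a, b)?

6024375

min exponent per shared prime: 3⁴ · 5⁴ · 7 · 17 = 6024375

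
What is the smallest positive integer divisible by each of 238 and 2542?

302498

gcd first: 2542 = 10·238 + 162; 238 = 1·162 + 76; 162 = 2·76 + 10; 76 = 7·10 + 6; 10 = 1·6 + 4; 6 = 1·4 + 2; 4 = 2·2 + 0 → gcd = 2
lcm = 238·2542/gcd = 604996/2 = 302498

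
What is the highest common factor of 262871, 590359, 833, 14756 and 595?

119

gcd(262871, 590359): 590359 = 2·262871 + 64617; 262871 = 4·64617 + 4403; 64617 = 14·4403 + 2975; 4403 = 1·2975 + 1428; 2975 = 2·1428 + 119; 1428 = 12·119 + 0 → 119
gcd(119, 833): 833 = 7·119 + 0 → 119
gcd(119, 14756): 14756 = 124·119 + 0 → 119
gcd(119, 595): 595 = 5·119 + 0 → 119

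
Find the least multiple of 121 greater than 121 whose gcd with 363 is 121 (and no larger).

242

Multiples of 121 above 121: 121·2, 121·3, … . Need the cofactor coprime to 363/121 = 3.
Checking s = 2, 3, … the first with gcd(s, 3) = 1 is s = 2, giving 242.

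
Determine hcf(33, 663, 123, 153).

3

gcd(33, 663): 663 = 20·33 + 3; 33 = 11·3 + 0 → 3
gcd(3, 123): 123 = 41·3 + 0 → 3
gcd(3, 153): 153 = 51·3 + 0 → 3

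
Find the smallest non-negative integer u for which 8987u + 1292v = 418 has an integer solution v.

38

Euclid: 8987 = 6·1292 + 1235; 1292 = 1·1235 + 57; 1235 = 21·57 + 38; 57 = 1·38 + 19; 38 = 2·19 + 0 → gcd = 19; 418 = 19·22.
Back-substitution yields 8987·(-23) + 1292·(160) = 19, so one solution is u = -23·22 = -506, v = 160·22 = 3520.
Solutions in u differ by 1292/19 = 68; the one in [0, 68) is -506 mod 68 = 38.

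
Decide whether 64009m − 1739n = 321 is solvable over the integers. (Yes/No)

By Bézout, 64009m − 1739n = 321 has integer solutions iff gcd(64009, 1739) | 321.
Euclid: 64009 = 36·1739 + 1405; 1739 = 1·1405 + 334; 1405 = 4·334 + 69; 334 = 4·69 + 58; 69 = 1·58 + 11; 58 = 5·11 + 3; 11 = 3·3 + 2; 3 = 1·2 + 1; 2 = 2·1 + 0. gcd = 1; 321 mod 1 = 0. Yes.

Yes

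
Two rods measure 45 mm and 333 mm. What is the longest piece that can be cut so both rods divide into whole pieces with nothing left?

9

45 = 3² · 5
333 = 3² · 37
Common: 3² = 9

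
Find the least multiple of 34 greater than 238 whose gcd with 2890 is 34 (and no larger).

272

gcd(t, 2890) = 34 forces 34 | t; write t = 34s. Then gcd(34s, 34·85) = 34·gcd(s, 85), so need gcd(s, 85) = 1.
34s > 238 gives s ≥ 8. The least s ≥ 8 coprime to 85 is 8, so t = 34·8 = 272.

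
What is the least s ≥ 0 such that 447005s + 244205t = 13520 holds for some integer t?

212

gcd(447005, 244205) = 845 (Euclid: 447005 = 1·244205 + 202800; 244205 = 1·202800 + 41405; 202800 = 4·41405 + 37180; 41405 = 1·37180 + 4225; 37180 = 8·4225 + 3380; 4225 = 1·3380 + 845; 3380 = 4·845 + 0), and 845 | 13520.
Extended Euclid: 447005·(-59) + 244205·(108) = 845. Scale by 16: s₀ = -944.
General solution s = s₀ + 289k; reducing mod 289 gives s = 212 (and t = -388).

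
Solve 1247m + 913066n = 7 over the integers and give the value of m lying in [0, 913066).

101045

Reduce mod 913066: 1247m ≡ 7 (mod 913066). With g = gcd(1247, 913066) = 1 dividing 7, divide through: 1247m ≡ 7 (mod 913066).
Since gcd(1247, 913066) = 1, m ≡ 7·(1247)⁻¹ ≡ 101045 (mod 913066). Smallest non-negative: 101045.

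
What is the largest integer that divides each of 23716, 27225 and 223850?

121

gcd(23716, 27225): 27225 = 1·23716 + 3509; 23716 = 6·3509 + 2662; 3509 = 1·2662 + 847; 2662 = 3·847 + 121; 847 = 7·121 + 0 → 121
gcd(121, 223850): 223850 = 1850·121 + 0 → 121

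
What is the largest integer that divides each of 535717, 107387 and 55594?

7

gcd(535717, 107387): 535717 = 4·107387 + 106169; 107387 = 1·106169 + 1218; 106169 = 87·1218 + 203; 1218 = 6·203 + 0 → 203
gcd(203, 55594): 55594 = 273·203 + 175; 203 = 1·175 + 28; 175 = 6·28 + 7; 28 = 4·7 + 0 → 7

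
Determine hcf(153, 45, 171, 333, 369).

153 = 3² · 17; 45 = 3² · 5; 171 = 3² · 19; 333 = 3² · 37; 369 = 3² · 41
gcd takes min exponent of each prime: 3² = 9

9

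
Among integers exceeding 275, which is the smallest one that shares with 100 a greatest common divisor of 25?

gcd(t, 100) = 25 forces 25 | t; write t = 25s. Then gcd(25s, 25·4) = 25·gcd(s, 4), so need gcd(s, 4) = 1.
25s > 275 gives s ≥ 12. The least s ≥ 12 coprime to 4 is 13, so t = 25·13 = 325.

325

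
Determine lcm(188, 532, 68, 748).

lcm(188, 532) = 188·532/gcd = 100016/4 = 25004
lcm(25004, 68) = 25004·68/gcd = 1700272/4 = 425068
lcm(425068, 748) = 425068·748/gcd = 317950864/68 = 4675748

4675748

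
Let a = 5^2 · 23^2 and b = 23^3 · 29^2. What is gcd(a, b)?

min exponent per shared prime: 23^2 = 529

529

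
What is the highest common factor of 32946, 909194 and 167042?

32946 = 2 · 3 · 17² · 19; 909194 = 2 · 11² · 13 · 17²; 167042 = 2 · 17⁴
gcd takes min exponent of each prime: 2 · 17² = 578

578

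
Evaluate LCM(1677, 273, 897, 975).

6749925

1677 = 3 · 13 · 43; 273 = 3 · 7 · 13; 897 = 3 · 13 · 23; 975 = 3 · 5² · 13
lcm takes max exponent of each prime: 3 · 5² · 7 · 13 · 23 · 43 = 6749925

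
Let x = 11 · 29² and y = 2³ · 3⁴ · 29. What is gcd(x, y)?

min exponent per shared prime: 29 = 29

29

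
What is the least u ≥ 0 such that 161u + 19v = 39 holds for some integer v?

gcd(161, 19) = 1 (Euclid: 161 = 8·19 + 9; 19 = 2·9 + 1; 9 = 9·1 + 0), and 1 | 39.
Extended Euclid: 161·(-2) + 19·(17) = 1. Scale by 39: u₀ = -78.
General solution u = u₀ + 19t; reducing mod 19 gives u = 17 (and v = -142).

17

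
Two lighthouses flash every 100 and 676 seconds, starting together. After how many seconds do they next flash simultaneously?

16900

100 = 2² · 5²; 676 = 2² · 13²
max exponents: 2² · 5² · 13² = 16900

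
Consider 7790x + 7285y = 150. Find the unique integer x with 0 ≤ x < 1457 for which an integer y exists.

58

Reduce mod 7285: 7790x ≡ 150 (mod 7285). With g = gcd(7790, 7285) = 5 dividing 150, divide through: 1558x ≡ 30 (mod 1457).
Since gcd(1558, 1457) = 1, x ≡ 30·(1558)⁻¹ ≡ 58 (mod 1457). Smallest non-negative: 58.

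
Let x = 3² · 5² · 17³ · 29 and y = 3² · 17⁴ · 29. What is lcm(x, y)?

max exponent per prime: 3² · 5² · 17⁴ · 29 = 544974525

544974525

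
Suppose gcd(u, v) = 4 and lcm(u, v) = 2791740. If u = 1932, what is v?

u·v = gcd·lcm = 4·2791740 = 11166960, so v = 11166960/1932 = 5780.

5780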